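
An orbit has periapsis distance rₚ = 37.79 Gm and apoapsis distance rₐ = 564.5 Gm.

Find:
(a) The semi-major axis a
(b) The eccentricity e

Convert to SI: rₚ = 37.79 Gm = 3.779e+10 m; rₐ = 564.5 Gm = 5.645e+11 m.
(a) a = (rₚ + rₐ) / 2 = (3.779e+10 + 5.645e+11) / 2 ≈ 3.011e+11 m = 301.1 Gm.
(b) e = (rₐ − rₚ) / (rₐ + rₚ) = (5.645e+11 − 3.779e+10) / (5.645e+11 + 3.779e+10) ≈ 0.8745.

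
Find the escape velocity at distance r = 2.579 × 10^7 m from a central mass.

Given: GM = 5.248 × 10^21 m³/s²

Escape velocity comes from setting total energy to zero: ½v² − GM/r = 0 ⇒ v_esc = √(2GM / r).
v_esc = √(2 · 5.248e+21 / 2.579e+07) m/s ≈ 2.017e+07 m/s = 2.017e+04 km/s.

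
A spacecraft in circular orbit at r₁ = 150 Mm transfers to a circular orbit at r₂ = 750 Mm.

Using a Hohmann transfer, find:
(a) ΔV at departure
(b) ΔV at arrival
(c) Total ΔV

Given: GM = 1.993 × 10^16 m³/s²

Convert to SI: r₁ = 150 Mm = 1.5e+08 m; r₂ = 750 Mm = 7.5e+08 m.
Transfer semi-major axis: a_t = (r₁ + r₂)/2 = (1.5e+08 + 7.5e+08)/2 = 4.5e+08 m.
Circular speeds: v₁ = √(GM/r₁) = 11526.8 m/s, v₂ = √(GM/r₂) = 5154.93 m/s.
Transfer speeds (vis-viva v² = GM(2/r − 1/a_t)): v₁ᵗ = 14881 m/s, v₂ᵗ = 2976.2 m/s.
(a) ΔV₁ = |v₁ᵗ − v₁| ≈ 3354 m/s = 3.354 km/s.
(b) ΔV₂ = |v₂ − v₂ᵗ| ≈ 2179 m/s = 2.179 km/s.
(c) ΔV_total = ΔV₁ + ΔV₂ ≈ 5533 m/s = 5.533 km/s.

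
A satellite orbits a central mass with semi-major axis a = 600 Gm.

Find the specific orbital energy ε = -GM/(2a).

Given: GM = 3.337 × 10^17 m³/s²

Convert to SI: a = 600 Gm = 6e+11 m.
ε = −GM / (2a).
ε = −3.337e+17 / (2 · 6e+11) J/kg ≈ -2.781e+05 J/kg = -278.1 kJ/kg.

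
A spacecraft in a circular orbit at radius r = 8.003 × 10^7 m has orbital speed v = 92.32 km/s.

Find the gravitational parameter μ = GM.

Convert to SI: v = 92.32 km/s = 92320 m/s.
For a circular orbit v² = GM/r, so GM = v² · r.
GM = (92320)² · 8.003e+07 m³/s² ≈ 6.821e+17 m³/s² = 6.821 × 10^17 m³/s².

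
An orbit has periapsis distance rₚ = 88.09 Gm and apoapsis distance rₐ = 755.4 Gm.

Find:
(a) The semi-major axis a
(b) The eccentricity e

Convert to SI: rₚ = 88.09 Gm = 8.809e+10 m; rₐ = 755.4 Gm = 7.554e+11 m.
(a) a = (rₚ + rₐ) / 2 = (8.809e+10 + 7.554e+11) / 2 ≈ 4.217e+11 m = 421.7 Gm.
(b) e = (rₐ − rₚ) / (rₐ + rₚ) = (7.554e+11 − 8.809e+10) / (7.554e+11 + 8.809e+10) ≈ 0.7911.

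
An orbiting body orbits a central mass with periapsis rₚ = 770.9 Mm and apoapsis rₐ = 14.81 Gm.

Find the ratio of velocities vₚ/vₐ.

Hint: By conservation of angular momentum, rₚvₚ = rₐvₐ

Convert to SI: rₚ = 770.9 Mm = 7.709e+08 m; rₐ = 14.81 Gm = 1.481e+10 m.
Conservation of angular momentum gives rₚvₚ = rₐvₐ, so vₚ/vₐ = rₐ/rₚ.
vₚ/vₐ = 1.481e+10 / 7.709e+08 ≈ 19.21.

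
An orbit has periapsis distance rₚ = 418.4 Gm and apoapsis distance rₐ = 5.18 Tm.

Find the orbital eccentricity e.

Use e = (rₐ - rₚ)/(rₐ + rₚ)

Convert to SI: rₚ = 418.4 Gm = 4.184e+11 m; rₐ = 5.18 Tm = 5.18e+12 m.
e = (rₐ − rₚ) / (rₐ + rₚ).
e = (5.18e+12 − 4.184e+11) / (5.18e+12 + 4.184e+11) = 4.7616e+12 / 5.5984e+12 ≈ 0.8505.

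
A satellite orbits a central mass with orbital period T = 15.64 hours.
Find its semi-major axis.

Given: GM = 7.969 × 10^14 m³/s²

Convert to SI: T = 15.64 hours = 56304 s.
Invert Kepler's third law: a = (GM · T² / (4π²))^(1/3).
Substituting T = 56304 s and GM = 7.969e+14 m³/s²:
a = (7.969e+14 · (56304)² / (4π²))^(1/3) m
a ≈ 4e+07 m = 40 Mm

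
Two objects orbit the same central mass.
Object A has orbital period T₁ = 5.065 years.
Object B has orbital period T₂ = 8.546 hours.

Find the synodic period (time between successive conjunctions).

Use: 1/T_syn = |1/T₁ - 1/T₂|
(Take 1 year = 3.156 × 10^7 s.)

Convert to SI: T₁ = 5.065 years = 1.59851e+08 s; T₂ = 8.546 hours = 30765.6 s.
T_syn = |T₁ · T₂ / (T₁ − T₂)|.
T_syn = |1.59851e+08 · 30765.6 / (1.59851e+08 − 30765.6)| s ≈ 3.077e+04 s = 8.548 hours.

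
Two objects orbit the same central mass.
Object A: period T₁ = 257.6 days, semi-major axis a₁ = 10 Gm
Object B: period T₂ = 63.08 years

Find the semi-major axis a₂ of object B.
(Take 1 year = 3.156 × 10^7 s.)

Convert to SI: T₁ = 257.6 days = 2.22566e+07 s; a₁ = 10 Gm = 1e+10 m; T₂ = 63.08 years = 1.9908e+09 s.
Kepler's third law: (T₁/T₂)² = (a₁/a₂)³ ⇒ a₂ = a₁ · (T₂/T₁)^(2/3).
T₂/T₁ = 1.9908e+09 / 2.22566e+07 = 89.4477.
a₂ = 1e+10 · (89.4477)^(2/3) m ≈ 2e+11 m = 200 Gm.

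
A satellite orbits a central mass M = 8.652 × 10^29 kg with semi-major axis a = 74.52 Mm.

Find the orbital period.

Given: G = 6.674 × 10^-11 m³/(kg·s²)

Convert to SI: a = 74.52 Mm = 7.452e+07 m.
GM = G · M = 6.674e-11 · 8.652e+29 = 5.77434e+19 m³/s².
Kepler's third law: T = 2π √(a³ / GM).
Substituting a = 7.452e+07 m and GM = 5.77434e+19 m³/s²:
T = 2π √((7.452e+07)³ / 5.77434e+19) s
T ≈ 531.9 s = 8.865 minutes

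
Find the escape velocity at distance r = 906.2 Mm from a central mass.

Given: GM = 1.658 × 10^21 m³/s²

Convert to SI: r = 906.2 Mm = 9.062e+08 m.
Escape velocity comes from setting total energy to zero: ½v² − GM/r = 0 ⇒ v_esc = √(2GM / r).
v_esc = √(2 · 1.658e+21 / 9.062e+08) m/s ≈ 1.913e+06 m/s = 1913 km/s.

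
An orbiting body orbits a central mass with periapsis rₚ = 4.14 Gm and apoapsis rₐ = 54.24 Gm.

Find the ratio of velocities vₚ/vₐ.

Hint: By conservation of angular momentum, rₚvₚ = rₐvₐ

Convert to SI: rₚ = 4.14 Gm = 4.14e+09 m; rₐ = 54.24 Gm = 5.424e+10 m.
Conservation of angular momentum gives rₚvₚ = rₐvₐ, so vₚ/vₐ = rₐ/rₚ.
vₚ/vₐ = 5.424e+10 / 4.14e+09 ≈ 13.1.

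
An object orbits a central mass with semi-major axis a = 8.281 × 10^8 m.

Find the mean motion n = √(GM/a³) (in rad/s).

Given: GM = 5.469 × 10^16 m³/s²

n = √(GM / a³).
n = √(5.469e+16 / (8.281e+08)³) rad/s ≈ 9.814e-06 rad/s.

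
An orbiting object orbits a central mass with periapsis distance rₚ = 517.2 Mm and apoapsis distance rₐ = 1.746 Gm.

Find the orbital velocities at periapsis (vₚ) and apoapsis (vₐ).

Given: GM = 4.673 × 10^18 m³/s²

Convert to SI: rₚ = 517.2 Mm = 5.172e+08 m; rₐ = 1.746 Gm = 1.746e+09 m.
Use the vis-viva equation v² = GM(2/r − 1/a) with a = (rₚ + rₐ)/2 = (5.172e+08 + 1.746e+09)/2 = 1.1316e+09 m.
vₚ = √(GM · (2/rₚ − 1/a)) = √(4.673e+18 · (2/5.172e+08 − 1/1.1316e+09)) m/s ≈ 1.181e+05 m/s = 118.1 km/s.
vₐ = √(GM · (2/rₐ − 1/a)) = √(4.673e+18 · (2/1.746e+09 − 1/1.1316e+09)) m/s ≈ 3.498e+04 m/s = 34.98 km/s.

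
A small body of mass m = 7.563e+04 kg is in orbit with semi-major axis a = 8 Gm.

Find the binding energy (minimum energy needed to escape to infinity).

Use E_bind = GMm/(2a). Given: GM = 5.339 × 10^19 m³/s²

Convert to SI: a = 8 Gm = 8e+09 m.
Total orbital energy is E = −GMm/(2a); binding energy is E_bind = −E = GMm/(2a).
E_bind = 5.339e+19 · 7.563e+04 / (2 · 8e+09) J ≈ 2.524e+14 J = 252.4 TJ.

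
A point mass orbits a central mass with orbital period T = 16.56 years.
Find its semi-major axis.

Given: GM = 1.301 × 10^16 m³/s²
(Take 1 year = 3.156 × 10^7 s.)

Convert to SI: T = 16.56 years = 5.22634e+08 s.
Invert Kepler's third law: a = (GM · T² / (4π²))^(1/3).
Substituting T = 5.22634e+08 s and GM = 1.301e+16 m³/s²:
a = (1.301e+16 · (5.22634e+08)² / (4π²))^(1/3) m
a ≈ 4.482e+10 m = 44.82 Gm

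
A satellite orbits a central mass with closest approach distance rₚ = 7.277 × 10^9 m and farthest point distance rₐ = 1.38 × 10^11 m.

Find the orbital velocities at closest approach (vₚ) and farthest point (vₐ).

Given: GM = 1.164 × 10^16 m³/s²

Use the vis-viva equation v² = GM(2/r − 1/a) with a = (rₚ + rₐ)/2 = (7.277e+09 + 1.38e+11)/2 = 7.26385e+10 m.
vₚ = √(GM · (2/rₚ − 1/a)) = √(1.164e+16 · (2/7.277e+09 − 1/7.26385e+10)) m/s ≈ 1743 m/s = 1.743 km/s.
vₐ = √(GM · (2/rₐ − 1/a)) = √(1.164e+16 · (2/1.38e+11 − 1/7.26385e+10)) m/s ≈ 91.92 m/s = 91.92 m/s.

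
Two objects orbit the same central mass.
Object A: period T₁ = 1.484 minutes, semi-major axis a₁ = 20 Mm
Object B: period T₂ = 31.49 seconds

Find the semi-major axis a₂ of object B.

Convert to SI: T₁ = 1.484 minutes = 89.04 s; a₁ = 20 Mm = 2e+07 m.
Kepler's third law: (T₁/T₂)² = (a₁/a₂)³ ⇒ a₂ = a₁ · (T₂/T₁)^(2/3).
T₂/T₁ = 31.49 / 89.04 = 0.353661.
a₂ = 2e+07 · (0.353661)^(2/3) m ≈ 1e+07 m = 10 Mm.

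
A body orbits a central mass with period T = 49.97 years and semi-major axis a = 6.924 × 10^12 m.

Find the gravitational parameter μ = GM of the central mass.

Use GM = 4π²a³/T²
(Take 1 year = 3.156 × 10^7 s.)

Convert to SI: T = 49.97 years = 1.57705e+09 s.
GM = 4π² · a³ / T².
GM = 4π² · (6.924e+12)³ / (1.57705e+09)² m³/s² ≈ 5.269e+21 m³/s² = 5.269 × 10^21 m³/s².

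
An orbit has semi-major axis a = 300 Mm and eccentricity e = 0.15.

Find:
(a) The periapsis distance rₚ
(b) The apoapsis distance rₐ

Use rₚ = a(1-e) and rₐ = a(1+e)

Convert to SI: a = 300 Mm = 3e+08 m.
(a) rₚ = a(1 − e) = 3e+08 · (1 − 0.15) = 3e+08 · 0.85 ≈ 2.55e+08 m = 255 Mm.
(b) rₐ = a(1 + e) = 3e+08 · (1 + 0.15) = 3e+08 · 1.15 ≈ 3.45e+08 m = 345 Mm.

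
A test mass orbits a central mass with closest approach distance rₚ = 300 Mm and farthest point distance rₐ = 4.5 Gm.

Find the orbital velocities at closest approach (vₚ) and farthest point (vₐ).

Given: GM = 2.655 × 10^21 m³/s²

Convert to SI: rₚ = 300 Mm = 3e+08 m; rₐ = 4.5 Gm = 4.5e+09 m.
Use the vis-viva equation v² = GM(2/r − 1/a) with a = (rₚ + rₐ)/2 = (3e+08 + 4.5e+09)/2 = 2.4e+09 m.
vₚ = √(GM · (2/rₚ − 1/a)) = √(2.655e+21 · (2/3e+08 − 1/2.4e+09)) m/s ≈ 4.074e+06 m/s = 4074 km/s.
vₐ = √(GM · (2/rₐ − 1/a)) = √(2.655e+21 · (2/4.5e+09 − 1/2.4e+09)) m/s ≈ 2.716e+05 m/s = 271.6 km/s.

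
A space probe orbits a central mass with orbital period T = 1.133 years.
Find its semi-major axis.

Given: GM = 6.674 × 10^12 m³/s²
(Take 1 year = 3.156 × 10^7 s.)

Convert to SI: T = 1.133 years = 3.57575e+07 s.
Invert Kepler's third law: a = (GM · T² / (4π²))^(1/3).
Substituting T = 3.57575e+07 s and GM = 6.674e+12 m³/s²:
a = (6.674e+12 · (3.57575e+07)² / (4π²))^(1/3) m
a ≈ 6.001e+08 m = 600.1 Mm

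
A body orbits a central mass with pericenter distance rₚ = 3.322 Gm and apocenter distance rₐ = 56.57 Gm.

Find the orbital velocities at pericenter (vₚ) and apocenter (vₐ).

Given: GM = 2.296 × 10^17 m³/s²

Convert to SI: rₚ = 3.322 Gm = 3.322e+09 m; rₐ = 56.57 Gm = 5.657e+10 m.
Use the vis-viva equation v² = GM(2/r − 1/a) with a = (rₚ + rₐ)/2 = (3.322e+09 + 5.657e+10)/2 = 2.9946e+10 m.
vₚ = √(GM · (2/rₚ − 1/a)) = √(2.296e+17 · (2/3.322e+09 − 1/2.9946e+10)) m/s ≈ 1.143e+04 m/s = 11.43 km/s.
vₐ = √(GM · (2/rₐ − 1/a)) = √(2.296e+17 · (2/5.657e+10 − 1/2.9946e+10)) m/s ≈ 671 m/s = 671 m/s.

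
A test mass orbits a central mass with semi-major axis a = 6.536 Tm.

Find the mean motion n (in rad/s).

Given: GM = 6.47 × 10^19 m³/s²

Convert to SI: a = 6.536 Tm = 6.536e+12 m.
n = √(GM / a³).
n = √(6.47e+19 / (6.536e+12)³) rad/s ≈ 4.814e-10 rad/s.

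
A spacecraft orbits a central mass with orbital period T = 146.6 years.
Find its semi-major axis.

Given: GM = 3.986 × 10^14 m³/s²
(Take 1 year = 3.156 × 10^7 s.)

Convert to SI: T = 146.6 years = 4.6267e+09 s.
Invert Kepler's third law: a = (GM · T² / (4π²))^(1/3).
Substituting T = 4.6267e+09 s and GM = 3.986e+14 m³/s²:
a = (3.986e+14 · (4.6267e+09)² / (4π²))^(1/3) m
a ≈ 6.001e+10 m = 60.01 Gm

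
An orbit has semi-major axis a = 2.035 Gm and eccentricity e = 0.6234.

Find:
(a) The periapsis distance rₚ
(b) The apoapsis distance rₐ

Convert to SI: a = 2.035 Gm = 2.035e+09 m.
(a) rₚ = a(1 − e) = 2.035e+09 · (1 − 0.6234) = 2.035e+09 · 0.3766 ≈ 7.664e+08 m = 766.4 Mm.
(b) rₐ = a(1 + e) = 2.035e+09 · (1 + 0.6234) = 2.035e+09 · 1.6234 ≈ 3.304e+09 m = 3.304 Gm.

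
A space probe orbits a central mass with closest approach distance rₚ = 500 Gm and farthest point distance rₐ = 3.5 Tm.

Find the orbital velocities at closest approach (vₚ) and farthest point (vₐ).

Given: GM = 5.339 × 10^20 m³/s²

Convert to SI: rₚ = 500 Gm = 5e+11 m; rₐ = 3.5 Tm = 3.5e+12 m.
Use the vis-viva equation v² = GM(2/r − 1/a) with a = (rₚ + rₐ)/2 = (5e+11 + 3.5e+12)/2 = 2e+12 m.
vₚ = √(GM · (2/rₚ − 1/a)) = √(5.339e+20 · (2/5e+11 − 1/2e+12)) m/s ≈ 4.323e+04 m/s = 43.23 km/s.
vₐ = √(GM · (2/rₐ − 1/a)) = √(5.339e+20 · (2/3.5e+12 − 1/2e+12)) m/s ≈ 6175 m/s = 6.175 km/s.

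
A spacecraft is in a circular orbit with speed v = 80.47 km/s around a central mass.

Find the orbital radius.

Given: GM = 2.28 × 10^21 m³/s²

Convert to SI: v = 80.47 km/s = 80470 m/s.
For a circular orbit, v² = GM / r, so r = GM / v².
r = 2.28e+21 / (80470)² m ≈ 3.521e+11 m = 352.1 Gm.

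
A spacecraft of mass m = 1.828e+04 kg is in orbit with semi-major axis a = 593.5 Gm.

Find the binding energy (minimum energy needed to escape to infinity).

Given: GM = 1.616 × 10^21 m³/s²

Convert to SI: a = 593.5 Gm = 5.935e+11 m.
Total orbital energy is E = −GMm/(2a); binding energy is E_bind = −E = GMm/(2a).
E_bind = 1.616e+21 · 1.828e+04 / (2 · 5.935e+11) J ≈ 2.489e+13 J = 24.89 TJ.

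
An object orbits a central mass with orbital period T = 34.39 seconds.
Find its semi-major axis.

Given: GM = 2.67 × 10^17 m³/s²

Invert Kepler's third law: a = (GM · T² / (4π²))^(1/3).
Substituting T = 34.39 s and GM = 2.67e+17 m³/s²:
a = (2.67e+17 · (34.39)² / (4π²))^(1/3) m
a ≈ 2e+06 m = 2 Mm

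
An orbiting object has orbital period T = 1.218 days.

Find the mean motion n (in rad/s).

Convert to SI: T = 1.218 days = 105235 s.
n = 2π / T.
n = 2π / 105235 s ≈ 5.971e-05 rad/s.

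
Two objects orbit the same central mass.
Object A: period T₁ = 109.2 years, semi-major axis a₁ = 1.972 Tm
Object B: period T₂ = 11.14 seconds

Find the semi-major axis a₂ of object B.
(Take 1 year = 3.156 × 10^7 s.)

Convert to SI: T₁ = 109.2 years = 3.44635e+09 s; a₁ = 1.972 Tm = 1.972e+12 m.
Kepler's third law: (T₁/T₂)² = (a₁/a₂)³ ⇒ a₂ = a₁ · (T₂/T₁)^(2/3).
T₂/T₁ = 11.14 / 3.44635e+09 = 3.2324e-09.
a₂ = 1.972e+12 · (3.2324e-09)^(2/3) m ≈ 4.311e+06 m = 4.311 Mm.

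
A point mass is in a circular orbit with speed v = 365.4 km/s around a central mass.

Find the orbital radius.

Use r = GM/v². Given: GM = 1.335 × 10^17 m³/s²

Convert to SI: v = 365.4 km/s = 365400 m/s.
For a circular orbit, v² = GM / r, so r = GM / v².
r = 1.335e+17 / (365400)² m ≈ 9.999e+05 m = 999.9 km.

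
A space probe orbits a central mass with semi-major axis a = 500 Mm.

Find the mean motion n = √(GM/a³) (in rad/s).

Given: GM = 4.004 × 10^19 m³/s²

Convert to SI: a = 500 Mm = 5e+08 m.
n = √(GM / a³).
n = √(4.004e+19 / (5e+08)³) rad/s ≈ 0.000566 rad/s.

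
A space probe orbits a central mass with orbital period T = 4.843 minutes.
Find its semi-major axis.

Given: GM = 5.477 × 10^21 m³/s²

Convert to SI: T = 4.843 minutes = 290.58 s.
Invert Kepler's third law: a = (GM · T² / (4π²))^(1/3).
Substituting T = 290.58 s and GM = 5.477e+21 m³/s²:
a = (5.477e+21 · (290.58)² / (4π²))^(1/3) m
a ≈ 2.271e+08 m = 227.1 Mm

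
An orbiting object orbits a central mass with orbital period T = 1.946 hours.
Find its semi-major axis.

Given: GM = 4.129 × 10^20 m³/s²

Convert to SI: T = 1.946 hours = 7005.6 s.
Invert Kepler's third law: a = (GM · T² / (4π²))^(1/3).
Substituting T = 7005.6 s and GM = 4.129e+20 m³/s²:
a = (4.129e+20 · (7005.6)² / (4π²))^(1/3) m
a ≈ 8.007e+08 m = 8.007 × 10^8 m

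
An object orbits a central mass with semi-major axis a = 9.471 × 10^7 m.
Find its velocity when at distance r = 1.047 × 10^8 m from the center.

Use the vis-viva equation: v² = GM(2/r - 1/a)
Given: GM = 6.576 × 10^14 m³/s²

Vis-viva: v = √(GM · (2/r − 1/a)).
2/r − 1/a = 2/1.047e+08 − 1/9.471e+07 = 8.54365e-09 m⁻¹.
v = √(6.576e+14 · 8.54365e-09) m/s ≈ 2370 m/s = 2.37 km/s.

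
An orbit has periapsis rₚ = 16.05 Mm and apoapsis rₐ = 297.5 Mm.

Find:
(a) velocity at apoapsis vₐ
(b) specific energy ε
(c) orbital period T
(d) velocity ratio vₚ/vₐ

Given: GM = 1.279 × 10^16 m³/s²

Convert to SI: rₚ = 16.05 Mm = 1.605e+07 m; rₐ = 297.5 Mm = 2.975e+08 m.
(a) With a = (rₚ + rₐ)/2 = 1.56775e+08 m, vₐ = √(GM (2/rₐ − 1/a)) = √(1.279e+16 · (2/2.975e+08 − 1/1.56775e+08)) m/s ≈ 2098 m/s
(b) With a = (rₚ + rₐ)/2 = 1.56775e+08 m, ε = −GM/(2a) = −1.279e+16/(2 · 1.56775e+08) J/kg ≈ -4.079e+07 J/kg
(c) With a = (rₚ + rₐ)/2 = 1.56775e+08 m, T = 2π √(a³/GM) = 2π √((1.56775e+08)³/1.279e+16) s ≈ 1.091e+05 s
(d) Conservation of angular momentum (rₚvₚ = rₐvₐ) gives vₚ/vₐ = rₐ/rₚ = 2.975e+08/1.605e+07 ≈ 18.54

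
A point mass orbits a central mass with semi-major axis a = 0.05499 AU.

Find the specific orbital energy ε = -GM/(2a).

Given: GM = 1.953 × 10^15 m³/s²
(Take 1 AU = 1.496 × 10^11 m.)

Convert to SI: a = 0.05499 AU = 8.2265e+09 m.
ε = −GM / (2a).
ε = −1.953e+15 / (2 · 8.2265e+09) J/kg ≈ -1.187e+05 J/kg = -118.7 kJ/kg.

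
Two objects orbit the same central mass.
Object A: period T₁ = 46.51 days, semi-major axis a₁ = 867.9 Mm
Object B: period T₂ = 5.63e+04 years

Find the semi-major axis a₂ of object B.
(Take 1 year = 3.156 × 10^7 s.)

Convert to SI: T₁ = 46.51 days = 4.01846e+06 s; a₁ = 867.9 Mm = 8.679e+08 m; T₂ = 5.63e+04 years = 1.77683e+12 s.
Kepler's third law: (T₁/T₂)² = (a₁/a₂)³ ⇒ a₂ = a₁ · (T₂/T₁)^(2/3).
T₂/T₁ = 1.77683e+12 / 4.01846e+06 = 442166.
a₂ = 8.679e+08 · (442166)^(2/3) m ≈ 5.037e+12 m = 5.037 Tm.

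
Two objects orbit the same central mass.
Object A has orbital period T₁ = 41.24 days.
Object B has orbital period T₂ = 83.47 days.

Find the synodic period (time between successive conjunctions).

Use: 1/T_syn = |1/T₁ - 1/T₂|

Convert to SI: T₁ = 41.24 days = 3.56314e+06 s; T₂ = 83.47 days = 7.21181e+06 s.
T_syn = |T₁ · T₂ / (T₁ − T₂)|.
T_syn = |3.56314e+06 · 7.21181e+06 / (3.56314e+06 − 7.21181e+06)| s ≈ 7.043e+06 s = 81.51 days.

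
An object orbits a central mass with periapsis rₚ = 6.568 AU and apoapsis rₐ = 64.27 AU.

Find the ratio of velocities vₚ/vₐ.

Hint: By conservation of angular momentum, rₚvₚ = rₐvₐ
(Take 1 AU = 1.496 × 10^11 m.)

Convert to SI: rₚ = 6.568 AU = 9.82573e+11 m; rₐ = 64.27 AU = 9.61479e+12 m.
Conservation of angular momentum gives rₚvₚ = rₐvₐ, so vₚ/vₐ = rₐ/rₚ.
vₚ/vₐ = 9.61479e+12 / 9.82573e+11 ≈ 9.785.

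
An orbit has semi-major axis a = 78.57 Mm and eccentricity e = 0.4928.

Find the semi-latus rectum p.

Convert to SI: a = 78.57 Mm = 7.857e+07 m.
p = a (1 − e²).
p = 7.857e+07 · (1 − (0.4928)²) = 7.857e+07 · 0.757148 ≈ 5.949e+07 m = 59.49 Mm.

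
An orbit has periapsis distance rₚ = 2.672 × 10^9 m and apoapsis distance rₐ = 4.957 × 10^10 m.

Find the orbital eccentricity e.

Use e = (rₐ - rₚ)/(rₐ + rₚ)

e = (rₐ − rₚ) / (rₐ + rₚ).
e = (4.957e+10 − 2.672e+09) / (4.957e+10 + 2.672e+09) = 4.6898e+10 / 5.2242e+10 ≈ 0.8977.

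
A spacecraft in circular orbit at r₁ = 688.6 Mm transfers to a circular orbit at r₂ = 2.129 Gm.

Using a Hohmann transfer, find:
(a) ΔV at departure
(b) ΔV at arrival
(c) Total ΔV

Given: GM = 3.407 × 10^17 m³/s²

Convert to SI: r₁ = 688.6 Mm = 6.886e+08 m; r₂ = 2.129 Gm = 2.129e+09 m.
Transfer semi-major axis: a_t = (r₁ + r₂)/2 = (6.886e+08 + 2.129e+09)/2 = 1.4088e+09 m.
Circular speeds: v₁ = √(GM/r₁) = 22243.5 m/s, v₂ = √(GM/r₂) = 12650.2 m/s.
Transfer speeds (vis-viva v² = GM(2/r − 1/a_t)): v₁ᵗ = 27344.2 m/s, v₂ᵗ = 8844.17 m/s.
(a) ΔV₁ = |v₁ᵗ − v₁| ≈ 5101 m/s = 5.101 km/s.
(b) ΔV₂ = |v₂ − v₂ᵗ| ≈ 3806 m/s = 3.806 km/s.
(c) ΔV_total = ΔV₁ + ΔV₂ ≈ 8907 m/s = 8.907 km/s.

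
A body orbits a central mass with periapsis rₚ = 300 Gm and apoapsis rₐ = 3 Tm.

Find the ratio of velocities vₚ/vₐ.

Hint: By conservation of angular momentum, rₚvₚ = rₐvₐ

Convert to SI: rₚ = 300 Gm = 3e+11 m; rₐ = 3 Tm = 3e+12 m.
Conservation of angular momentum gives rₚvₚ = rₐvₐ, so vₚ/vₐ = rₐ/rₚ.
vₚ/vₐ = 3e+12 / 3e+11 ≈ 10.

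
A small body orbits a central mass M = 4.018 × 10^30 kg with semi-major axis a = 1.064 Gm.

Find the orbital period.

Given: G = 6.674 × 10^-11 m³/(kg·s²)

Convert to SI: a = 1.064 Gm = 1.064e+09 m.
GM = G · M = 6.674e-11 · 4.018e+30 = 2.68161e+20 m³/s².
Kepler's third law: T = 2π √(a³ / GM).
Substituting a = 1.064e+09 m and GM = 2.68161e+20 m³/s²:
T = 2π √((1.064e+09)³ / 2.68161e+20) s
T ≈ 1.332e+04 s = 3.699 hours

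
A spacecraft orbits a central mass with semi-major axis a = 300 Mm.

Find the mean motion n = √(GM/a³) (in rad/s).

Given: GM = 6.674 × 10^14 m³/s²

Convert to SI: a = 300 Mm = 3e+08 m.
n = √(GM / a³).
n = √(6.674e+14 / (3e+08)³) rad/s ≈ 4.972e-06 rad/s.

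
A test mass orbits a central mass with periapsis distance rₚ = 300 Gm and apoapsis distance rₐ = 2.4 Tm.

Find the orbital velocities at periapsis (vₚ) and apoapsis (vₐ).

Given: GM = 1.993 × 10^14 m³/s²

Convert to SI: rₚ = 300 Gm = 3e+11 m; rₐ = 2.4 Tm = 2.4e+12 m.
Use the vis-viva equation v² = GM(2/r − 1/a) with a = (rₚ + rₐ)/2 = (3e+11 + 2.4e+12)/2 = 1.35e+12 m.
vₚ = √(GM · (2/rₚ − 1/a)) = √(1.993e+14 · (2/3e+11 − 1/1.35e+12)) m/s ≈ 34.37 m/s = 34.37 m/s.
vₐ = √(GM · (2/rₐ − 1/a)) = √(1.993e+14 · (2/2.4e+12 − 1/1.35e+12)) m/s ≈ 4.296 m/s = 4.296 m/s.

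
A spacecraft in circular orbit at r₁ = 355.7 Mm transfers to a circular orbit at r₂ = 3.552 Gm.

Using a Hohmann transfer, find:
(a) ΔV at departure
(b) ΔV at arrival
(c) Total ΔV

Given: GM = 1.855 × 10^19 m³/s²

Convert to SI: r₁ = 355.7 Mm = 3.557e+08 m; r₂ = 3.552 Gm = 3.552e+09 m.
Transfer semi-major axis: a_t = (r₁ + r₂)/2 = (3.557e+08 + 3.552e+09)/2 = 1.95385e+09 m.
Circular speeds: v₁ = √(GM/r₁) = 228365 m/s, v₂ = √(GM/r₂) = 72266.2 m/s.
Transfer speeds (vis-viva v² = GM(2/r − 1/a_t)): v₁ᵗ = 307908 m/s, v₂ᵗ = 30834.1 m/s.
(a) ΔV₁ = |v₁ᵗ − v₁| ≈ 7.954e+04 m/s = 79.54 km/s.
(b) ΔV₂ = |v₂ − v₂ᵗ| ≈ 4.143e+04 m/s = 41.43 km/s.
(c) ΔV_total = ΔV₁ + ΔV₂ ≈ 1.21e+05 m/s = 121 km/s.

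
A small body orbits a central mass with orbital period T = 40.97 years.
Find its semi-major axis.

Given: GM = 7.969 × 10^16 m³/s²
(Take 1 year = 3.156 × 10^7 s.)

Convert to SI: T = 40.97 years = 1.29301e+09 s.
Invert Kepler's third law: a = (GM · T² / (4π²))^(1/3).
Substituting T = 1.29301e+09 s and GM = 7.969e+16 m³/s²:
a = (7.969e+16 · (1.29301e+09)² / (4π²))^(1/3) m
a ≈ 1.5e+11 m = 150 Gm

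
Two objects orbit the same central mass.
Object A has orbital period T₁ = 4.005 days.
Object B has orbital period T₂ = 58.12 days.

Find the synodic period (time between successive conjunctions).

Convert to SI: T₁ = 4.005 days = 346032 s; T₂ = 58.12 days = 5.02157e+06 s.
T_syn = |T₁ · T₂ / (T₁ − T₂)|.
T_syn = |346032 · 5.02157e+06 / (346032 − 5.02157e+06)| s ≈ 3.716e+05 s = 4.301 days.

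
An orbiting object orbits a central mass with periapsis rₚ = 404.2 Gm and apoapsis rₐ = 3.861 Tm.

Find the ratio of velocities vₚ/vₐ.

Convert to SI: rₚ = 404.2 Gm = 4.042e+11 m; rₐ = 3.861 Tm = 3.861e+12 m.
Conservation of angular momentum gives rₚvₚ = rₐvₐ, so vₚ/vₐ = rₐ/rₚ.
vₚ/vₐ = 3.861e+12 / 4.042e+11 ≈ 9.552.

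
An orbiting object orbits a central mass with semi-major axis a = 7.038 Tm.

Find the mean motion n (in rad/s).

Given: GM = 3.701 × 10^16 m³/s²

Convert to SI: a = 7.038 Tm = 7.038e+12 m.
n = √(GM / a³).
n = √(3.701e+16 / (7.038e+12)³) rad/s ≈ 1.03e-11 rad/s.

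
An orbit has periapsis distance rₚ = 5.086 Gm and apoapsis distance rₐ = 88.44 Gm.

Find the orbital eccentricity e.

Convert to SI: rₚ = 5.086 Gm = 5.086e+09 m; rₐ = 88.44 Gm = 8.844e+10 m.
e = (rₐ − rₚ) / (rₐ + rₚ).
e = (8.844e+10 − 5.086e+09) / (8.844e+10 + 5.086e+09) = 8.3354e+10 / 9.3526e+10 ≈ 0.8912.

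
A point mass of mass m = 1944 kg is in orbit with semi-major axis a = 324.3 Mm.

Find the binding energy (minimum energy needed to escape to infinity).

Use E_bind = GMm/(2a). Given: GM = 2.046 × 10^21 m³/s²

Convert to SI: a = 324.3 Mm = 3.243e+08 m.
Total orbital energy is E = −GMm/(2a); binding energy is E_bind = −E = GMm/(2a).
E_bind = 2.046e+21 · 1944 / (2 · 3.243e+08) J ≈ 6.132e+15 J = 6.132 PJ.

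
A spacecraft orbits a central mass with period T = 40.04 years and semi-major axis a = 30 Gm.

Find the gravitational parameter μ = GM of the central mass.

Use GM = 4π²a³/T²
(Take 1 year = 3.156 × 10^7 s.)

Convert to SI: T = 40.04 years = 1.26366e+09 s; a = 30 Gm = 3e+10 m.
GM = 4π² · a³ / T².
GM = 4π² · (3e+10)³ / (1.26366e+09)² m³/s² ≈ 6.675e+14 m³/s² = 6.675 × 10^14 m³/s².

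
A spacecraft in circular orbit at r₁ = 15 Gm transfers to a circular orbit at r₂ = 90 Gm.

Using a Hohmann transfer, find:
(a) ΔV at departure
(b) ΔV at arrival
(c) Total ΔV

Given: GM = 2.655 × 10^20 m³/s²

Convert to SI: r₁ = 15 Gm = 1.5e+10 m; r₂ = 90 Gm = 9e+10 m.
Transfer semi-major axis: a_t = (r₁ + r₂)/2 = (1.5e+10 + 9e+10)/2 = 5.25e+10 m.
Circular speeds: v₁ = √(GM/r₁) = 133041 m/s, v₂ = √(GM/r₂) = 54313.9 m/s.
Transfer speeds (vis-viva v² = GM(2/r − 1/a_t)): v₁ᵗ = 174192 m/s, v₂ᵗ = 29032 m/s.
(a) ΔV₁ = |v₁ᵗ − v₁| ≈ 4.115e+04 m/s = 41.15 km/s.
(b) ΔV₂ = |v₂ − v₂ᵗ| ≈ 2.528e+04 m/s = 25.28 km/s.
(c) ΔV_total = ΔV₁ + ΔV₂ ≈ 6.643e+04 m/s = 66.43 km/s.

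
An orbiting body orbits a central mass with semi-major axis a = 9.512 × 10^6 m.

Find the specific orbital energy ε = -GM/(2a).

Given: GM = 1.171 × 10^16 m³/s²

ε = −GM / (2a).
ε = −1.171e+16 / (2 · 9.512e+06) J/kg ≈ -6.155e+08 J/kg = -615.5 MJ/kg.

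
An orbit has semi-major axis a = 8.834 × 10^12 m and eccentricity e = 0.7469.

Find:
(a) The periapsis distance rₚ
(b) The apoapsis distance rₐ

(a) rₚ = a(1 − e) = 8.834e+12 · (1 − 0.7469) = 8.834e+12 · 0.2531 ≈ 2.236e+12 m = 2.236 × 10^12 m.
(b) rₐ = a(1 + e) = 8.834e+12 · (1 + 0.7469) = 8.834e+12 · 1.7469 ≈ 1.543e+13 m = 1.543 × 10^13 m.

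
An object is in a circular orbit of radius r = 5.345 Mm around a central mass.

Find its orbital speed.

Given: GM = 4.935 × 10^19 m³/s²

Convert to SI: r = 5.345 Mm = 5.345e+06 m.
For a circular orbit, gravity supplies the centripetal force, so v = √(GM / r).
v = √(4.935e+19 / 5.345e+06) m/s ≈ 3.039e+06 m/s = 3039 km/s.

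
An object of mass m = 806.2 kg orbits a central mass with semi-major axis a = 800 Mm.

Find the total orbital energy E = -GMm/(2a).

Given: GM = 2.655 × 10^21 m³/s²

Convert to SI: a = 800 Mm = 8e+08 m.
E = −GMm / (2a).
E = −2.655e+21 · 806.2 / (2 · 8e+08) J ≈ -1.338e+15 J = -1.338 PJ.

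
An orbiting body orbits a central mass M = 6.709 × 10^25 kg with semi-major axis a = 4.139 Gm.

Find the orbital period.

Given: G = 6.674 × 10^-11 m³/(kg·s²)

Convert to SI: a = 4.139 Gm = 4.139e+09 m.
GM = G · M = 6.674e-11 · 6.709e+25 = 4.47759e+15 m³/s².
Kepler's third law: T = 2π √(a³ / GM).
Substituting a = 4.139e+09 m and GM = 4.47759e+15 m³/s²:
T = 2π √((4.139e+09)³ / 4.47759e+15) s
T ≈ 2.5e+07 s = 289.4 days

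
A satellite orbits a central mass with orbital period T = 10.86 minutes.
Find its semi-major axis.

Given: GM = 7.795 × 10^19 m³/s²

Convert to SI: T = 10.86 minutes = 651.6 s.
Invert Kepler's third law: a = (GM · T² / (4π²))^(1/3).
Substituting T = 651.6 s and GM = 7.795e+19 m³/s²:
a = (7.795e+19 · (651.6)² / (4π²))^(1/3) m
a ≈ 9.429e+07 m = 94.29 Mm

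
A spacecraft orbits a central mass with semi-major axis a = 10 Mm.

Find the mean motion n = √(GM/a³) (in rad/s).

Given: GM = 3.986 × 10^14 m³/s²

Convert to SI: a = 10 Mm = 1e+07 m.
n = √(GM / a³).
n = √(3.986e+14 / (1e+07)³) rad/s ≈ 0.0006313 rad/s.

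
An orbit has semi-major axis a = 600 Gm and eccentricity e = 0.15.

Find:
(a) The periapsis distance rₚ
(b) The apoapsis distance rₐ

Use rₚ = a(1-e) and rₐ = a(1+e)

Convert to SI: a = 600 Gm = 6e+11 m.
(a) rₚ = a(1 − e) = 6e+11 · (1 − 0.15) = 6e+11 · 0.85 ≈ 5.1e+11 m = 510 Gm.
(b) rₐ = a(1 + e) = 6e+11 · (1 + 0.15) = 6e+11 · 1.15 ≈ 6.9e+11 m = 690 Gm.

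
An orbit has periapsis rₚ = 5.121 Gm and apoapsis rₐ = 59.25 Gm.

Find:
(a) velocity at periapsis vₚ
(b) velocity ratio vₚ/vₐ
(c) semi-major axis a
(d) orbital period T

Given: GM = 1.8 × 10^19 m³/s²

Convert to SI: rₚ = 5.121 Gm = 5.121e+09 m; rₐ = 59.25 Gm = 5.925e+10 m.
(a) With a = (rₚ + rₐ)/2 = 3.21855e+10 m, vₚ = √(GM (2/rₚ − 1/a)) = √(1.8e+19 · (2/5.121e+09 − 1/3.21855e+10)) m/s ≈ 8.044e+04 m/s
(b) Conservation of angular momentum (rₚvₚ = rₐvₐ) gives vₚ/vₐ = rₐ/rₚ = 5.925e+10/5.121e+09 ≈ 11.57
(c) a = (rₚ + rₐ)/2 = (5.121e+09 + 5.925e+10)/2 ≈ 3.219e+10 m
(d) With a = (rₚ + rₐ)/2 = 3.21855e+10 m, T = 2π √(a³/GM) = 2π √((3.21855e+10)³/1.8e+19) s ≈ 8.551e+06 s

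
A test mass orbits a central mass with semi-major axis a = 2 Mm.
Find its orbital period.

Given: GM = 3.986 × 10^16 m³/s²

Convert to SI: a = 2 Mm = 2e+06 m.
Kepler's third law: T = 2π √(a³ / GM).
Substituting a = 2e+06 m and GM = 3.986e+16 m³/s²:
T = 2π √((2e+06)³ / 3.986e+16) s
T ≈ 89.01 s = 1.484 minutes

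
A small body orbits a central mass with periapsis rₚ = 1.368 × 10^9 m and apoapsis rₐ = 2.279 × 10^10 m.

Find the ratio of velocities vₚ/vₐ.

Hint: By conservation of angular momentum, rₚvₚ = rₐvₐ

Conservation of angular momentum gives rₚvₚ = rₐvₐ, so vₚ/vₐ = rₐ/rₚ.
vₚ/vₐ = 2.279e+10 / 1.368e+09 ≈ 16.66.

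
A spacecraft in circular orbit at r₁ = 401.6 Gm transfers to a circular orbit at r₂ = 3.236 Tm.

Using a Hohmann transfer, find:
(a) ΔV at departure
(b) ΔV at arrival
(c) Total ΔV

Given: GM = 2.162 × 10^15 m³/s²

Convert to SI: r₁ = 401.6 Gm = 4.016e+11 m; r₂ = 3.236 Tm = 3.236e+12 m.
Transfer semi-major axis: a_t = (r₁ + r₂)/2 = (4.016e+11 + 3.236e+12)/2 = 1.8188e+12 m.
Circular speeds: v₁ = √(GM/r₁) = 73.3721 m/s, v₂ = √(GM/r₂) = 25.8478 m/s.
Transfer speeds (vis-viva v² = GM(2/r − 1/a_t)): v₁ᵗ = 97.8685 m/s, v₂ᵗ = 12.1459 m/s.
(a) ΔV₁ = |v₁ᵗ − v₁| ≈ 24.5 m/s = 24.5 m/s.
(b) ΔV₂ = |v₂ − v₂ᵗ| ≈ 13.7 m/s = 13.7 m/s.
(c) ΔV_total = ΔV₁ + ΔV₂ ≈ 38.2 m/s = 38.2 m/s.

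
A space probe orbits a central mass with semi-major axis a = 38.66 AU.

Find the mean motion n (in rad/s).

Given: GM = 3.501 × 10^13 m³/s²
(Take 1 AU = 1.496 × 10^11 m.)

Convert to SI: a = 38.66 AU = 5.78354e+12 m.
n = √(GM / a³).
n = √(3.501e+13 / (5.78354e+12)³) rad/s ≈ 4.254e-13 rad/s.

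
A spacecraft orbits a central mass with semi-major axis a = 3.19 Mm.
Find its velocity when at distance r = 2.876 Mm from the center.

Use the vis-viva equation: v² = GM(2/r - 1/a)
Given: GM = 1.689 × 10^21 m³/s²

Convert to SI: a = 3.19 Mm = 3.19e+06 m; r = 2.876 Mm = 2.876e+06 m.
Vis-viva: v = √(GM · (2/r − 1/a)).
2/r − 1/a = 2/2.876e+06 − 1/3.19e+06 = 3.81931e-07 m⁻¹.
v = √(1.689e+21 · 3.81931e-07) m/s ≈ 2.54e+07 m/s = 2.54e+04 km/s.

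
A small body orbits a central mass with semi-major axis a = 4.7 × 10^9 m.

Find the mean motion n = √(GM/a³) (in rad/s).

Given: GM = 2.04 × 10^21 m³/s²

n = √(GM / a³).
n = √(2.04e+21 / (4.7e+09)³) rad/s ≈ 0.0001402 rad/s.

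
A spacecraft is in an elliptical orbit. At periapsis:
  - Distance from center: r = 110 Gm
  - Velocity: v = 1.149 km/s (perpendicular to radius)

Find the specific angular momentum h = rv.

Convert to SI: r = 110 Gm = 1.1e+11 m; v = 1.149 km/s = 1149 m/s.
With v perpendicular to r, h = r · v.
h = 1.1e+11 · 1149 m²/s ≈ 1.264e+14 m²/s.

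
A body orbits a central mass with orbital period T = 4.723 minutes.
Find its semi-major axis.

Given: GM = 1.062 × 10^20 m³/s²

Convert to SI: T = 4.723 minutes = 283.38 s.
Invert Kepler's third law: a = (GM · T² / (4π²))^(1/3).
Substituting T = 283.38 s and GM = 1.062e+20 m³/s²:
a = (1.062e+20 · (283.38)² / (4π²))^(1/3) m
a ≈ 6e+07 m = 60 Mm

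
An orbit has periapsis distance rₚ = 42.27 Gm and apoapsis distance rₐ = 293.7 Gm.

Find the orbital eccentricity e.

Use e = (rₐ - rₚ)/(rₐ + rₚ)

Convert to SI: rₚ = 42.27 Gm = 4.227e+10 m; rₐ = 293.7 Gm = 2.937e+11 m.
e = (rₐ − rₚ) / (rₐ + rₚ).
e = (2.937e+11 − 4.227e+10) / (2.937e+11 + 4.227e+10) = 2.5143e+11 / 3.3597e+11 ≈ 0.7484.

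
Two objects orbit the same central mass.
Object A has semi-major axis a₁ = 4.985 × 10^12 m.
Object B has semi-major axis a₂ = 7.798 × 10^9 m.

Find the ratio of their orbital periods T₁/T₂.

From Kepler's third law, (T₁/T₂)² = (a₁/a₂)³, so T₁/T₂ = (a₁/a₂)^(3/2).
a₁/a₂ = 4.985e+12 / 7.798e+09 = 639.266.
T₁/T₂ = (639.266)^(3/2) ≈ 1.616e+04.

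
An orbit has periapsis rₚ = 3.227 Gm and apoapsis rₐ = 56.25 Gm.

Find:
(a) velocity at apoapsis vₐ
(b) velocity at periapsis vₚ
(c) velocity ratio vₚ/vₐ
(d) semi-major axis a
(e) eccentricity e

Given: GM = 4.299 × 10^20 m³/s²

Convert to SI: rₚ = 3.227 Gm = 3.227e+09 m; rₐ = 56.25 Gm = 5.625e+10 m.
(a) With a = (rₚ + rₐ)/2 = 2.97385e+10 m, vₐ = √(GM (2/rₐ − 1/a)) = √(4.299e+20 · (2/5.625e+10 − 1/2.97385e+10)) m/s ≈ 2.88e+04 m/s
(b) With a = (rₚ + rₐ)/2 = 2.97385e+10 m, vₚ = √(GM (2/rₚ − 1/a)) = √(4.299e+20 · (2/3.227e+09 − 1/2.97385e+10)) m/s ≈ 5.02e+05 m/s
(c) Conservation of angular momentum (rₚvₚ = rₐvₐ) gives vₚ/vₐ = rₐ/rₚ = 5.625e+10/3.227e+09 ≈ 17.43
(d) a = (rₚ + rₐ)/2 = (3.227e+09 + 5.625e+10)/2 ≈ 2.974e+10 m
(e) e = (rₐ − rₚ)/(rₐ + rₚ) = (5.625e+10 − 3.227e+09)/(5.625e+10 + 3.227e+09) ≈ 0.8915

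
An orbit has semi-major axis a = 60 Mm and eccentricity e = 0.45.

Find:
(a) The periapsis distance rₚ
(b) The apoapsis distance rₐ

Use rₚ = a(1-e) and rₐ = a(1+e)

Convert to SI: a = 60 Mm = 6e+07 m.
(a) rₚ = a(1 − e) = 6e+07 · (1 − 0.45) = 6e+07 · 0.55 ≈ 3.3e+07 m = 33 Mm.
(b) rₐ = a(1 + e) = 6e+07 · (1 + 0.45) = 6e+07 · 1.45 ≈ 8.7e+07 m = 87 Mm.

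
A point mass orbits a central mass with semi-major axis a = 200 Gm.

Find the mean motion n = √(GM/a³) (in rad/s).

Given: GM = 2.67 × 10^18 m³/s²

Convert to SI: a = 200 Gm = 2e+11 m.
n = √(GM / a³).
n = √(2.67e+18 / (2e+11)³) rad/s ≈ 1.827e-08 rad/s.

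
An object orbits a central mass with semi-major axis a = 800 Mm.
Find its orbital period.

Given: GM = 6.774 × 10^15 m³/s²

Convert to SI: a = 800 Mm = 8e+08 m.
Kepler's third law: T = 2π √(a³ / GM).
Substituting a = 8e+08 m and GM = 6.774e+15 m³/s²:
T = 2π √((8e+08)³ / 6.774e+15) s
T ≈ 1.727e+06 s = 19.99 days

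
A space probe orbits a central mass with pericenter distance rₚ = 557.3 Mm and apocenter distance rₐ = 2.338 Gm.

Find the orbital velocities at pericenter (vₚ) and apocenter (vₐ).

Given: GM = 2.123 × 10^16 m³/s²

Convert to SI: rₚ = 557.3 Mm = 5.573e+08 m; rₐ = 2.338 Gm = 2.338e+09 m.
Use the vis-viva equation v² = GM(2/r − 1/a) with a = (rₚ + rₐ)/2 = (5.573e+08 + 2.338e+09)/2 = 1.44765e+09 m.
vₚ = √(GM · (2/rₚ − 1/a)) = √(2.123e+16 · (2/5.573e+08 − 1/1.44765e+09)) m/s ≈ 7844 m/s = 7.844 km/s.
vₐ = √(GM · (2/rₐ − 1/a)) = √(2.123e+16 · (2/2.338e+09 − 1/1.44765e+09)) m/s ≈ 1870 m/s = 1.87 km/s.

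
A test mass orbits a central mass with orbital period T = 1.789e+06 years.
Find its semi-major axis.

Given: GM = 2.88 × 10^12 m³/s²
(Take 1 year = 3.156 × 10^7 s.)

Convert to SI: T = 1.789e+06 years = 5.64608e+13 s.
Invert Kepler's third law: a = (GM · T² / (4π²))^(1/3).
Substituting T = 5.64608e+13 s and GM = 2.88e+12 m³/s²:
a = (2.88e+12 · (5.64608e+13)² / (4π²))^(1/3) m
a ≈ 6.15e+12 m = 6.15 × 10^12 m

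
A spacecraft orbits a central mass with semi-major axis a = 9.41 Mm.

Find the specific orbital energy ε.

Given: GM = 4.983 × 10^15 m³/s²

Convert to SI: a = 9.41 Mm = 9.41e+06 m.
ε = −GM / (2a).
ε = −4.983e+15 / (2 · 9.41e+06) J/kg ≈ -2.648e+08 J/kg = -264.8 MJ/kg.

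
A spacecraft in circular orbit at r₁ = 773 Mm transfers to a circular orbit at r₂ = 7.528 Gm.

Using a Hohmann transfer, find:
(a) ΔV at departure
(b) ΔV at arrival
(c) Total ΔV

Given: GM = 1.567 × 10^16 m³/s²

Convert to SI: r₁ = 773 Mm = 7.73e+08 m; r₂ = 7.528 Gm = 7.528e+09 m.
Transfer semi-major axis: a_t = (r₁ + r₂)/2 = (7.73e+08 + 7.528e+09)/2 = 4.1505e+09 m.
Circular speeds: v₁ = √(GM/r₁) = 4502.41 m/s, v₂ = √(GM/r₂) = 1442.76 m/s.
Transfer speeds (vis-viva v² = GM(2/r − 1/a_t)): v₁ᵗ = 6063.65 m/s, v₂ᵗ = 622.636 m/s.
(a) ΔV₁ = |v₁ᵗ − v₁| ≈ 1561 m/s = 1.561 km/s.
(b) ΔV₂ = |v₂ − v₂ᵗ| ≈ 820.1 m/s = 820.1 m/s.
(c) ΔV_total = ΔV₁ + ΔV₂ ≈ 2381 m/s = 2.381 km/s.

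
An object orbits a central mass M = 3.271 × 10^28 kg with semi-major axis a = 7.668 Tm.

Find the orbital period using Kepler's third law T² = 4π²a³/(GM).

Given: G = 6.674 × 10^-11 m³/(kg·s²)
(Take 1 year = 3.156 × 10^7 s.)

Convert to SI: a = 7.668 Tm = 7.668e+12 m.
GM = G · M = 6.674e-11 · 3.271e+28 = 2.18307e+18 m³/s².
Kepler's third law: T = 2π √(a³ / GM).
Substituting a = 7.668e+12 m and GM = 2.18307e+18 m³/s²:
T = 2π √((7.668e+12)³ / 2.18307e+18) s
T ≈ 9.03e+10 s = 2861 years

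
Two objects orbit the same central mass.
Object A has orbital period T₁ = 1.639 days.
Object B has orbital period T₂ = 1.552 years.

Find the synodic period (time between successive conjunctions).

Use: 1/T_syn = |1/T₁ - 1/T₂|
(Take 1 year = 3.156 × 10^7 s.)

Convert to SI: T₁ = 1.639 days = 141610 s; T₂ = 1.552 years = 4.89811e+07 s.
T_syn = |T₁ · T₂ / (T₁ − T₂)|.
T_syn = |141610 · 4.89811e+07 / (141610 − 4.89811e+07)| s ≈ 1.42e+05 s = 1.644 days.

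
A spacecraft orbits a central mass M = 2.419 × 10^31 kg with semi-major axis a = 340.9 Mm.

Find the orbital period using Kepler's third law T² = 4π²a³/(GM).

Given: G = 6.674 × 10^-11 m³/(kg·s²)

Convert to SI: a = 340.9 Mm = 3.409e+08 m.
GM = G · M = 6.674e-11 · 2.419e+31 = 1.61444e+21 m³/s².
Kepler's third law: T = 2π √(a³ / GM).
Substituting a = 3.409e+08 m and GM = 1.61444e+21 m³/s²:
T = 2π √((3.409e+08)³ / 1.61444e+21) s
T ≈ 984.3 s = 16.4 minutes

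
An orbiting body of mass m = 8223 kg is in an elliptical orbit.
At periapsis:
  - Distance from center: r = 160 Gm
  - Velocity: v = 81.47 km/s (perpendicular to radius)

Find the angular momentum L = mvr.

Convert to SI: r = 160 Gm = 1.6e+11 m; v = 81.47 km/s = 81470 m/s.
Since v is perpendicular to r, L = m · v · r.
L = 8223 · 81470 · 1.6e+11 kg·m²/s ≈ 1.072e+20 kg·m²/s.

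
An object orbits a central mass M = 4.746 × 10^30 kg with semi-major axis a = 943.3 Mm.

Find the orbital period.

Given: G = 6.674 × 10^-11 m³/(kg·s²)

Convert to SI: a = 943.3 Mm = 9.433e+08 m.
GM = G · M = 6.674e-11 · 4.746e+30 = 3.16748e+20 m³/s².
Kepler's third law: T = 2π √(a³ / GM).
Substituting a = 9.433e+08 m and GM = 3.16748e+20 m³/s²:
T = 2π √((9.433e+08)³ / 3.16748e+20) s
T ≈ 1.023e+04 s = 2.841 hours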